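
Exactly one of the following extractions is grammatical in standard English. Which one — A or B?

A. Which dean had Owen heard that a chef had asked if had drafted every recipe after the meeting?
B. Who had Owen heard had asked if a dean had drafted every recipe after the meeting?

In A, the wh-phrase is extracted from inside a wh-island (introduced by "if"), which blocks movement.
In B, the extraction path crosses only that-complement boundaries, which are transparent.
So B is grammatical.

B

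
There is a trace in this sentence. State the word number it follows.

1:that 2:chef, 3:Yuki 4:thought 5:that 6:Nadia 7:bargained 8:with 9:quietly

8

The displaced element is "that chef" (word 2).
It is linked across 1 clause boundary (that).
It functions as the object of the preposition "with" of "bargained", so the gap sits immediately after word 8 ("with").
Base order: Yuki thought that Nadia bargained with that chef quietly.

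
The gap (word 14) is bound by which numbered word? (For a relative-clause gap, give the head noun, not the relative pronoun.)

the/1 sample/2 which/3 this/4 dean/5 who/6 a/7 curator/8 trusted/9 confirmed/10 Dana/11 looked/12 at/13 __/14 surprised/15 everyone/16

2

The gap at 14 is the prepositional object of "looked", inside a relative clause.
The relative pronoun is "which" (word 3); it is bound by the head noun immediately before it.
Its filler is the head noun "sample", at word 2.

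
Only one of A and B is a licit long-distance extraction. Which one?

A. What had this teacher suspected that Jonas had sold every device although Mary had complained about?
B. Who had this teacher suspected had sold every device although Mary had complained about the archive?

B

In A, the wh-phrase is extracted from inside an adjunct island (introduced by "although"), which blocks movement.
In B, the extraction path crosses only that-complement boundaries, which are transparent.
So B is grammatical.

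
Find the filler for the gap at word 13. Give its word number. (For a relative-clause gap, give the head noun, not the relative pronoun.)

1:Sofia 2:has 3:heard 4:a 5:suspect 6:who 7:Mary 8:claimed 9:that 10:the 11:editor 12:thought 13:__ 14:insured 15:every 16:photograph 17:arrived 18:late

5

The gap at 13 is the subject of "insured", inside a relative clause.
The relative pronoun is "who" (word 6); it is bound by the head noun immediately before it.
Its filler is the head noun "suspect", at word 5.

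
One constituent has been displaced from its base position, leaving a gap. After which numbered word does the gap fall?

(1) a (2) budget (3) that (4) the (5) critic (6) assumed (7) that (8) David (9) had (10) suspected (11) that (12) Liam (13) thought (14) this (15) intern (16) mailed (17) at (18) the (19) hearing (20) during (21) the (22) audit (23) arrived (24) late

The displaced element is "a budget" (word 2).
It is linked across 3 clause boundaries (that → that → Ø).
It functions as the direct object of "mailed", so the gap sits immediately after word 16 ("mailed").
Base order: The critic assumed that David had suspected that Liam thought this intern mailed a budget at the hearing during the audit.

16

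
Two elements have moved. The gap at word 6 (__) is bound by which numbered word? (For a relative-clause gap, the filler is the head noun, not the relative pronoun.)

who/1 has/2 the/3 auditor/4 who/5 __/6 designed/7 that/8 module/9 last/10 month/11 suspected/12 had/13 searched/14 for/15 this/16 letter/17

4

The marked gap is inside the relative clause, the subject of "designed".
Its filler is the head noun "auditor" (via "who"), at word 4.
(The other dependency links word 1 to a gap after word 12.)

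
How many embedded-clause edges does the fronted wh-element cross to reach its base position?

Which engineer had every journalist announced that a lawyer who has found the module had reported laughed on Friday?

"which engineer" is extracted from the subject of "laughed".
Boundaries crossed, outermost first: [that], [Ø] — 2 in total.

2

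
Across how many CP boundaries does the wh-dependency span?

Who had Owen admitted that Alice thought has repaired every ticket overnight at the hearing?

2

"who" is extracted from the subject of "repaired".
Boundaries crossed, outermost first: [that], [Ø] — 2 in total.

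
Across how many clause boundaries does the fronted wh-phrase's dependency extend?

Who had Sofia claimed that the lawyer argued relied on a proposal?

2

"who" is extracted from the subject of "relied".
Boundaries crossed, outermost first: [that], [Ø] — 2 in total.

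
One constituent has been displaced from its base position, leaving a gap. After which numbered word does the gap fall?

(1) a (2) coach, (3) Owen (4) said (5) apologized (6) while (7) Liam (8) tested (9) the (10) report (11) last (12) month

4

The displaced element is "a coach" (word 2).
It is linked across 1 clause boundary (Ø).
It functions as the subject of "apologized", so the gap sits immediately after word 4 ("said").
Base order: Owen said that a coach apologized while Liam tested the report last month.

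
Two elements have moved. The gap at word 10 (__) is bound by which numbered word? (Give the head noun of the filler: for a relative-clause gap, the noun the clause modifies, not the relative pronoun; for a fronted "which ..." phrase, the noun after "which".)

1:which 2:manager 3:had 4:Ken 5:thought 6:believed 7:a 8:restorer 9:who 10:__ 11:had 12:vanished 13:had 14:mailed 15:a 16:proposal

The marked gap is inside the relative clause, the subject of "vanished".
Its filler is the head noun "restorer" (via "who"), at word 8.
(The other dependency links word 2 to a gap after word 5.)

8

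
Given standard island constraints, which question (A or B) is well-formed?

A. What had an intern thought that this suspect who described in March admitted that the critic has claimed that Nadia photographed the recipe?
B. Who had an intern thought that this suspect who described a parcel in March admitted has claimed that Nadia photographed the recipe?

B

In A, the wh-phrase is extracted from inside a complex-NP island (relative clause) (introduced by "who"), which blocks movement.
In B, the extraction path crosses only that-complement boundaries, which are transparent.
So B is grammatical.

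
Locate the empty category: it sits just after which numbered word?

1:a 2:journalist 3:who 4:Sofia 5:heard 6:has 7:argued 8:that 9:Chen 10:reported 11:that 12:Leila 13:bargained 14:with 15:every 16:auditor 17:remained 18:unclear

The displaced element is "a journalist" (word 2).
It is linked across 1 clause boundary (Ø).
It functions as the subject of "argued", so the gap sits immediately after word 5 ("heard").
Base order: Sofia heard that a journalist has argued that Chen reported that Leila bargained with every auditor.

5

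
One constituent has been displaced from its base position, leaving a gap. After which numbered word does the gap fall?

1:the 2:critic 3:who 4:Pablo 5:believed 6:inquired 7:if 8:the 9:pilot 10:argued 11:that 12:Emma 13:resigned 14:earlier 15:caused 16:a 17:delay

The displaced element is "the critic" (word 2).
It is linked across 1 clause boundary (Ø).
It functions as the subject of "inquired", so the gap sits immediately after word 5 ("believed").
Base order: Pablo believed that the critic inquired if the pilot argued that Emma resigned earlier.

5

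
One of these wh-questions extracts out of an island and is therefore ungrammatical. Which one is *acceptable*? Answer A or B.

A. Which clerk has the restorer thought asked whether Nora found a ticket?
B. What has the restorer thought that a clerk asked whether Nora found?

In B, the wh-phrase is extracted from inside a wh-island (introduced by "whether"), which blocks movement.
In A, the extraction path crosses only that-complement boundaries, which are transparent.
So A is grammatical.

A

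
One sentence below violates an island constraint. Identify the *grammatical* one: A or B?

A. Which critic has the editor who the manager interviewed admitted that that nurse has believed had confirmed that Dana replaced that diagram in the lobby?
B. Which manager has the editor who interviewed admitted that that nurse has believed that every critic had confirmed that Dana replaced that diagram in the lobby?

A

In B, the wh-phrase is extracted from inside a complex-NP island (relative clause) (introduced by "who"), which blocks movement.
In A, the extraction path crosses only that-complement boundaries, which are transparent.
So A is grammatical.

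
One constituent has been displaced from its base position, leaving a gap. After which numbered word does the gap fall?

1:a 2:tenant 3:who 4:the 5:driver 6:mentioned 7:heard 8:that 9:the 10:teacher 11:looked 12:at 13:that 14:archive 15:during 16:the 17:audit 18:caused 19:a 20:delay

The displaced element is "a tenant" (word 2).
It is linked across 1 clause boundary (Ø).
It functions as the subject of "heard", so the gap sits immediately after word 6 ("mentioned").
Base order: The driver mentioned that a tenant heard that the teacher looked at that archive during the audit.

6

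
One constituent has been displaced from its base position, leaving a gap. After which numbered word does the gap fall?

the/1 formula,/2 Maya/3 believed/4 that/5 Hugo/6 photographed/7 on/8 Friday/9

7

The displaced element is "the formula" (word 2).
It is linked across 1 clause boundary (that).
It functions as the direct object of "photographed", so the gap sits immediately after word 7 ("photographed").
Base order: Maya believed that Hugo photographed the formula on Friday.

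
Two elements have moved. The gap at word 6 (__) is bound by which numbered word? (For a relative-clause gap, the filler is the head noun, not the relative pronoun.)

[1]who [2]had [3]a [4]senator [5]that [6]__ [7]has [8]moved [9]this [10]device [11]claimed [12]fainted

The marked gap is inside the relative clause, the subject of "moved".
Its filler is the head noun "senator" (via "that"), at word 4.
(The other dependency links word 1 to a gap after word 11.)

4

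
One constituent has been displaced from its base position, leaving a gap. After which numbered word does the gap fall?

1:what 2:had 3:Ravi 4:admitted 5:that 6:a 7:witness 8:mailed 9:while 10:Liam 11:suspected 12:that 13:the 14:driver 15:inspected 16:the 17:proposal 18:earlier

8

The displaced element is "what" (word 1).
It is linked across 1 clause boundary (that).
It functions as the direct object of "mailed", so the gap sits immediately after word 8 ("mailed").
Base order: Ravi had admitted that a witness mailed what while Liam suspected that the driver inspected the proposal earlier.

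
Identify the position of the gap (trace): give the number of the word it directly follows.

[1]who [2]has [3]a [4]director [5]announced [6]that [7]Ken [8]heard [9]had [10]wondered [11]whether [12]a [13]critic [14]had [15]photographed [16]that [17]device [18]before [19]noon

The displaced element is "who" (word 1).
It is linked across 2 clause boundaries (that → Ø).
It functions as the subject of "wondered", so the gap sits immediately after word 8 ("heard").
Base order: A director has announced that Ken heard that who had wondered whether a critic had photographed that device before noon.

8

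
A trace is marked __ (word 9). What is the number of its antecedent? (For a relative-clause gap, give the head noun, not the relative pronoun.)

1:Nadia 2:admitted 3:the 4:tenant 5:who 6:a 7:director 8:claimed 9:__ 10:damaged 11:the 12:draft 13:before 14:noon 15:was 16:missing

4

The gap at 9 is the subject of "damaged", inside a relative clause.
The relative pronoun is "who" (word 5); it is bound by the head noun immediately before it.
Its filler is the head noun "tenant", at word 4.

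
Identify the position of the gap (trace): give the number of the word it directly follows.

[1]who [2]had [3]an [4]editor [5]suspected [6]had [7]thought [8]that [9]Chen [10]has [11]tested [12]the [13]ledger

The displaced element is "who" (word 1).
It is linked across 1 clause boundary (Ø).
It functions as the subject of "thought", so the gap sits immediately after word 5 ("suspected").
Base order: An editor had suspected that who had thought that Chen has tested the ledger.

5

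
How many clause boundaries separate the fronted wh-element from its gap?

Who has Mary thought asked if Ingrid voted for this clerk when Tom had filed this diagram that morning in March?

1

"who" is extracted from the subject of "asked".
Boundaries crossed, outermost first: [Ø] — 1 in total.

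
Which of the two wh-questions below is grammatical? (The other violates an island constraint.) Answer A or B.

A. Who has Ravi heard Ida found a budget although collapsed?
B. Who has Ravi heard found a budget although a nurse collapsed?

In A, the wh-phrase is extracted from inside an adjunct island (introduced by "although"), which blocks movement.
In B, the extraction path crosses only that-complement boundaries, which are transparent.
So B is grammatical.

B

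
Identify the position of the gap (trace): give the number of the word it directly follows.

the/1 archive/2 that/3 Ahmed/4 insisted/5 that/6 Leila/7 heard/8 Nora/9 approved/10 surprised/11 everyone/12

The displaced element is "the archive" (word 2).
It is linked across 2 clause boundaries (that → Ø).
It functions as the direct object of "approved", so the gap sits immediately after word 10 ("approved").
Base order: Ahmed insisted that Leila heard Nora approved the archive.

10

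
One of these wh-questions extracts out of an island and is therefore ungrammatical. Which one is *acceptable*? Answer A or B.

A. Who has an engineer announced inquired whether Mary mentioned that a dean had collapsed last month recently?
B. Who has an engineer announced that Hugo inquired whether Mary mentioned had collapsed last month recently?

In B, the wh-phrase is extracted from inside a wh-island (introduced by "whether"), which blocks movement.
In A, the extraction path crosses only that-complement boundaries, which are transparent.
So A is grammatical.

A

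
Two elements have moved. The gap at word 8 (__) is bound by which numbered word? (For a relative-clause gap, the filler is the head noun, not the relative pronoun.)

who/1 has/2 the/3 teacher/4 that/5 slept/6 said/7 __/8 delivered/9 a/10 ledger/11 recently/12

The marked gap is the subject of "delivered".
Its filler is the fronted wh-phrase "who", at word 1.
(The other dependency links word 4 to a gap after word 5.)

1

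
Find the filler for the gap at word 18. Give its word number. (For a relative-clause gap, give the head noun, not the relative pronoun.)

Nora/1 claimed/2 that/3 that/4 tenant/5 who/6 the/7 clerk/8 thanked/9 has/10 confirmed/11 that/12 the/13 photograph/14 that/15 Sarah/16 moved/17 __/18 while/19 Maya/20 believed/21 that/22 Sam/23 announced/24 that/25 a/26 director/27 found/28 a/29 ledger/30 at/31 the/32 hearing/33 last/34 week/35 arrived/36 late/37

14

The gap at 18 is the object of "moved", inside a relative clause.
The relative pronoun is "that" (word 15); it is bound by the head noun immediately before it.
Its filler is the head noun "photograph", at word 14.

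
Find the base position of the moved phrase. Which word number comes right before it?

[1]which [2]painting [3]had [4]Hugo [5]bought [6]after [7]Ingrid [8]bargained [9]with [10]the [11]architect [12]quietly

5

The displaced element is "which painting" (word 2).
It functions as the direct object of "bought", so the gap sits immediately after word 5 ("bought").
Base order: Hugo had bought which painting after Ingrid bargained with the architect quietly.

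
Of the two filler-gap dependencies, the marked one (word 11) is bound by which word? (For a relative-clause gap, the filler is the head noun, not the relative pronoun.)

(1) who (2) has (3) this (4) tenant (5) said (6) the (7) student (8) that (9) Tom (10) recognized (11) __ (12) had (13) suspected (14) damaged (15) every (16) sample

7

The marked gap is inside the relative clause, the direct object of "recognized".
Its filler is the head noun "student" (via "that"), at word 7.
(The other dependency links word 1 to a gap after word 13.)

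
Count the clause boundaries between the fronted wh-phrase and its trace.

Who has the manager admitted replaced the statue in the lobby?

1

"who" is extracted from the subject of "replaced".
Boundaries crossed, outermost first: [Ø] — 1 in total.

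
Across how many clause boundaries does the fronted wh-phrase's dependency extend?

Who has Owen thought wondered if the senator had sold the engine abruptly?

1

"who" is extracted from the subject of "wondered".
Boundaries crossed, outermost first: [Ø] — 1 in total.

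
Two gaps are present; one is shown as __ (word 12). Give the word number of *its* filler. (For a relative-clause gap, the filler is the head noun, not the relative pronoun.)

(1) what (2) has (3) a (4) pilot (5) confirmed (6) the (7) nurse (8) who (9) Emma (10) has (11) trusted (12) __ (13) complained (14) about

The marked gap is inside the relative clause, the direct object of "trusted".
Its filler is the head noun "nurse" (via "who"), at word 7.
(The other dependency links word 1 to a gap after word 14.)

7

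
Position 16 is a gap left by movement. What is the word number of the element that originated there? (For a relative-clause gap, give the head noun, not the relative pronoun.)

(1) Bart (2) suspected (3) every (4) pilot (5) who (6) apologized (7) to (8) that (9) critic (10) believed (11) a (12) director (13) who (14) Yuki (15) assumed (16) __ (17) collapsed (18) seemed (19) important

The gap at 16 is the subject of "collapsed", inside a relative clause.
The relative pronoun is "who" (word 13); it is bound by the head noun immediately before it.
Its filler is the head noun "director", at word 12.

12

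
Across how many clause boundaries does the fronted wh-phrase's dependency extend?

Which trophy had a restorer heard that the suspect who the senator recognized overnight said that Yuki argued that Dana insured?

3

"which trophy" is extracted from the object of "insured".
Boundaries crossed, outermost first: [that], [that], [that] — 3 in total.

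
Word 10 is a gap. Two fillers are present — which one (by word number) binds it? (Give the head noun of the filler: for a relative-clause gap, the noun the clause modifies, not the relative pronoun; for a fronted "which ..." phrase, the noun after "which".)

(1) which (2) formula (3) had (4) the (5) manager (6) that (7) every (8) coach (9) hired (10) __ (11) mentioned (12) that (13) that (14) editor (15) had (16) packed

5

The marked gap is inside the relative clause, the direct object of "hired".
Its filler is the head noun "manager" (via "that"), at word 5.
(The other dependency links word 2 to a gap after word 16.)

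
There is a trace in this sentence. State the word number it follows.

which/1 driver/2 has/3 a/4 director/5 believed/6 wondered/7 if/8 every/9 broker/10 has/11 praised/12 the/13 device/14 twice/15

The displaced element is "which driver" (word 2).
It is linked across 1 clause boundary (Ø).
It functions as the subject of "wondered", so the gap sits immediately after word 6 ("believed").
Base order: A director has believed which driver wondered if every broker has praised the device twice.

6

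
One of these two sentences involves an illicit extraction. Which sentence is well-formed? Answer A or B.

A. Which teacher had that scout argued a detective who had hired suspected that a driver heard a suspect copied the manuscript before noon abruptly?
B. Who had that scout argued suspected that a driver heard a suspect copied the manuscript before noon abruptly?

In A, the wh-phrase is extracted from inside a complex-NP island (relative clause) (introduced by "who"), which blocks movement.
In B, the extraction path crosses only that-complement boundaries, which are transparent.
So B is grammatical.

B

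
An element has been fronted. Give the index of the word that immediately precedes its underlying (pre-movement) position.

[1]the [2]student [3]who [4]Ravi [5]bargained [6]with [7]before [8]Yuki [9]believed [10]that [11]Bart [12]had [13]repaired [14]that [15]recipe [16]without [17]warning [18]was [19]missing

The displaced element is "the student" (word 2).
It functions as the object of the preposition "with" of "bargained", so the gap sits immediately after word 6 ("with").
Base order: Ravi bargained with the student before Yuki believed that Bart had repaired that recipe without warning.

6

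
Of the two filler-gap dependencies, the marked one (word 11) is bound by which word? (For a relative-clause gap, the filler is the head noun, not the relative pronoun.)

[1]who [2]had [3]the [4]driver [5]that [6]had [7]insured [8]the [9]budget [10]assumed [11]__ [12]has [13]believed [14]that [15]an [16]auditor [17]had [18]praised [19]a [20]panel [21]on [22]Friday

The marked gap is the subject of "believed".
Its filler is the fronted wh-phrase "who", at word 1.
(The other dependency links word 4 to a gap after word 5.)

1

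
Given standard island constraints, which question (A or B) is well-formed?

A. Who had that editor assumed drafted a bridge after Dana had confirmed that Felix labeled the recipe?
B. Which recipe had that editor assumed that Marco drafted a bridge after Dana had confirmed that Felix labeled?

In B, the wh-phrase is extracted from inside an adjunct island (introduced by "after"), which blocks movement.
In A, the extraction path crosses only that-complement boundaries, which are transparent.
So A is grammatical.

A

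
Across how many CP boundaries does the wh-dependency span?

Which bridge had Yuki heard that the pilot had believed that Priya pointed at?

"which bridge" is extracted from the PP object of "pointed".
Boundaries crossed, outermost first: [that], [that] — 2 in total.

2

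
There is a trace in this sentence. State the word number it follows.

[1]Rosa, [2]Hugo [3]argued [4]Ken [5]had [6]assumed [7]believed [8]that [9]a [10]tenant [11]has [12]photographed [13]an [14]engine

6

The displaced element is "Rosa" (word 1).
It is linked across 2 clause boundaries (Ø → Ø).
It functions as the subject of "believed", so the gap sits immediately after word 6 ("assumed").
Base order: Hugo argued Ken had assumed Rosa believed that a tenant has photographed an engine.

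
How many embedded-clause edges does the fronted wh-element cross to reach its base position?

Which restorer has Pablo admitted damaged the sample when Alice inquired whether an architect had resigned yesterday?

"which restorer" is extracted from the subject of "damaged".
Boundaries crossed, outermost first: [Ø] — 1 in total.

1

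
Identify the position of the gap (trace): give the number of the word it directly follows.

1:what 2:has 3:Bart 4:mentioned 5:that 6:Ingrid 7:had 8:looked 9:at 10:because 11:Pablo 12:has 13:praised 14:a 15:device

The displaced element is "what" (word 1).
It is linked across 1 clause boundary (that).
It functions as the object of the preposition "at" of "looked", so the gap sits immediately after word 9 ("at").
Base order: Bart has mentioned that Ingrid had looked at what because Pablo has praised a device.

9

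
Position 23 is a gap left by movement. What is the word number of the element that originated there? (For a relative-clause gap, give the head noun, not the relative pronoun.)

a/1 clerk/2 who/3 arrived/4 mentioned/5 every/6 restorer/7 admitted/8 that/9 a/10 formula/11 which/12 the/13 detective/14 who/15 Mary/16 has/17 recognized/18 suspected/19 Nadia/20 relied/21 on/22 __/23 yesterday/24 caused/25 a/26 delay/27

The gap at 23 is the prepositional object of "relied", inside a relative clause.
The relative pronoun is "which" (word 12); it is bound by the head noun immediately before it.
Its filler is the head noun "formula", at word 11.

11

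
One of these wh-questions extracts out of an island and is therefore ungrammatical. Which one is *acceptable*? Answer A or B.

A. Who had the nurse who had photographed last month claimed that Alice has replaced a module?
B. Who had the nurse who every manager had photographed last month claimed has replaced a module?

In A, the wh-phrase is extracted from inside a complex-NP island (relative clause) (introduced by "who"), which blocks movement.
In B, the extraction path crosses only that-complement boundaries, which are transparent.
So B is grammatical.

B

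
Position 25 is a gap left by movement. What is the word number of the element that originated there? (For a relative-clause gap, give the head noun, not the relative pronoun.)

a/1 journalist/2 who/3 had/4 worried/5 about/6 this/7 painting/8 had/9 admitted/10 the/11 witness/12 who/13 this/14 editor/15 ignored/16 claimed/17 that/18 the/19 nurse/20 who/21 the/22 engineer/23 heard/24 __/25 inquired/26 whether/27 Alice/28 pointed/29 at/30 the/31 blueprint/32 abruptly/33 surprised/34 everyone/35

The gap at 25 is the subject of "inquired", inside a relative clause.
The relative pronoun is "who" (word 21); it is bound by the head noun immediately before it.
Its filler is the head noun "nurse", at word 20.

20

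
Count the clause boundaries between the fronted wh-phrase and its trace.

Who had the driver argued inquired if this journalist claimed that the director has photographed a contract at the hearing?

"who" is extracted from the subject of "inquired".
Boundaries crossed, outermost first: [Ø] — 1 in total.

1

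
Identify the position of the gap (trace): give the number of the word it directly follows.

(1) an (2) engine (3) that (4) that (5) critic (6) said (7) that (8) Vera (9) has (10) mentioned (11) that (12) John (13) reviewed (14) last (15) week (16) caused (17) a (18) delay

The displaced element is "an engine" (word 2).
It is linked across 2 clause boundaries (that → that).
It functions as the direct object of "reviewed", so the gap sits immediately after word 13 ("reviewed").
Base order: That critic said that Vera has mentioned that John reviewed an engine last week.

13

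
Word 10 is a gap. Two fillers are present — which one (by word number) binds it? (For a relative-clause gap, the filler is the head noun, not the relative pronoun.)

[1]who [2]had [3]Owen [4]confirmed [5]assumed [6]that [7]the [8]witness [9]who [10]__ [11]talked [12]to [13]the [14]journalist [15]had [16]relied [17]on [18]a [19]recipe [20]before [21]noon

8

The marked gap is inside the relative clause, the subject of "talked".
Its filler is the head noun "witness" (via "who"), at word 8.
(The other dependency links word 1 to a gap after word 4.)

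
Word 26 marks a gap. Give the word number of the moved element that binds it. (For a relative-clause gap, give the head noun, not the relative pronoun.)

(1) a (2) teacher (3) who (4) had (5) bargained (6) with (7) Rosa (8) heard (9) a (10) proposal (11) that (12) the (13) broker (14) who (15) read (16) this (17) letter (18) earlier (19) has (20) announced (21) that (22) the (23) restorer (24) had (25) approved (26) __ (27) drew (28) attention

10

The gap at 26 is the object of "approved", inside a relative clause.
The relative pronoun is "that" (word 11); it is bound by the head noun immediately before it.
Its filler is the head noun "proposal", at word 10.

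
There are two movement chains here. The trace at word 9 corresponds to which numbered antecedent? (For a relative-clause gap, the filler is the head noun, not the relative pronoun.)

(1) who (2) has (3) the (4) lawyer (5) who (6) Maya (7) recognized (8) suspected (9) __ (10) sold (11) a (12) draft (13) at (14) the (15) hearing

The marked gap is the subject of "sold".
Its filler is the fronted wh-phrase "who", at word 1.
(The other dependency links word 4 to a gap after word 7.)

1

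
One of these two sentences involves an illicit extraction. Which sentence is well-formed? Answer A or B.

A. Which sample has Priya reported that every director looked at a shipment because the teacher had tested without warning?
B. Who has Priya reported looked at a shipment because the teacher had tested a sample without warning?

In A, the wh-phrase is extracted from inside an adjunct island (introduced by "because"), which blocks movement.
In B, the extraction path crosses only that-complement boundaries, which are transparent.
So B is grammatical.

B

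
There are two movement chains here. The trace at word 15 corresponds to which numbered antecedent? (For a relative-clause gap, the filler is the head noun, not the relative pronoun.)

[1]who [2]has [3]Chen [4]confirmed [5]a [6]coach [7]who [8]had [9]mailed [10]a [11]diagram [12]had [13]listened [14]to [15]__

The marked gap is the object of the preposition "to" of "listened".
Its filler is the fronted wh-phrase "who", at word 1.
(The other dependency links word 6 to a gap after word 7.)

1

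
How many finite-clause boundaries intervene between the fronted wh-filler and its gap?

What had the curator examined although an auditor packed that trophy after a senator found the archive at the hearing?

0

"what" originates inside the matrix clause — no clause boundary is crossed.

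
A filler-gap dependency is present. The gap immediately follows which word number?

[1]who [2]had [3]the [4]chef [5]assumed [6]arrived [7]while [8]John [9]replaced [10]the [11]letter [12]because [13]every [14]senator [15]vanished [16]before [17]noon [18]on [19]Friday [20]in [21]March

The displaced element is "who" (word 1).
It is linked across 1 clause boundary (Ø).
It functions as the subject of "arrived", so the gap sits immediately after word 5 ("assumed").
Base order: The chef had assumed who arrived while John replaced the letter because every senator vanished before noon on Friday in March.

5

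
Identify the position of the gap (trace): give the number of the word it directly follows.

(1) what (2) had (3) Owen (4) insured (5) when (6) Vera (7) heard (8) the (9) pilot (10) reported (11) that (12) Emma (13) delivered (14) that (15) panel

4

The displaced element is "what" (word 1).
It functions as the direct object of "insured", so the gap sits immediately after word 4 ("insured").
Base order: Owen had insured what when Vera heard the pilot reported that Emma delivered that panel.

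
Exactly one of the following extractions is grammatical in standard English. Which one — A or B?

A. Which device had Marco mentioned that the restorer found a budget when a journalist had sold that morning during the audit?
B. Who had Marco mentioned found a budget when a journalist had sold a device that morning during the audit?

In A, the wh-phrase is extracted from inside an adjunct island (introduced by "when"), which blocks movement.
In B, the extraction path crosses only that-complement boundaries, which are transparent.
So B is grammatical.

B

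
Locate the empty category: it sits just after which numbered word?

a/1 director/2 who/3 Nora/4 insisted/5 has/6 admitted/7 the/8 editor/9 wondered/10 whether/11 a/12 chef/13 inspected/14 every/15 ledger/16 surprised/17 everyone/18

5

The displaced element is "a director" (word 2).
It is linked across 1 clause boundary (Ø).
It functions as the subject of "admitted", so the gap sits immediately after word 5 ("insisted").
Base order: Nora insisted a director has admitted the editor wondered whether a chef inspected every ledger.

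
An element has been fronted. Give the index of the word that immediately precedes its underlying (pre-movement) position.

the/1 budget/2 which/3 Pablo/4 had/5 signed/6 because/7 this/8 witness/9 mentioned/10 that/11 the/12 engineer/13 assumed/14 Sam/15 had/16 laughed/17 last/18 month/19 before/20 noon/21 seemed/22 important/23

6

The displaced element is "the budget" (word 2).
It functions as the direct object of "signed", so the gap sits immediately after word 6 ("signed").
Base order: Pablo had signed the budget because this witness mentioned that the engineer assumed Sam had laughed last month before noon.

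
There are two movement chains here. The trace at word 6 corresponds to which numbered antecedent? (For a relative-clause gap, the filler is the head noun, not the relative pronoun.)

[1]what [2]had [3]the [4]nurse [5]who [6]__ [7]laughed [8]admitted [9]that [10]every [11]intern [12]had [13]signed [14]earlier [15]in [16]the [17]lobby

4

The marked gap is inside the relative clause, the subject of "laughed".
Its filler is the head noun "nurse" (via "who"), at word 4.
(The other dependency links word 1 to a gap after word 13.)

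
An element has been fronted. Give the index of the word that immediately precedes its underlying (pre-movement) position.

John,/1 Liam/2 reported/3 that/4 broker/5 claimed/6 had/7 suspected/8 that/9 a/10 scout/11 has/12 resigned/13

The displaced element is "John" (word 1).
It is linked across 2 clause boundaries (Ø → Ø).
It functions as the subject of "suspected", so the gap sits immediately after word 6 ("claimed").
Base order: Liam reported that broker claimed that John had suspected that a scout has resigned.

6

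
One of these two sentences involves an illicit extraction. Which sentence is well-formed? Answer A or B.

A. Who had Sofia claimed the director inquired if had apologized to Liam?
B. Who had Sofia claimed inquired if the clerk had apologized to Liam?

In A, the wh-phrase is extracted from inside a wh-island (introduced by "if"), which blocks movement.
In B, the extraction path crosses only that-complement boundaries, which are transparent.
So B is grammatical.

B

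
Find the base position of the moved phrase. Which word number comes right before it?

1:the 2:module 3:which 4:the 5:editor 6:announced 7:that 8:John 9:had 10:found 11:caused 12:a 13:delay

10

The displaced element is "the module" (word 2).
It is linked across 1 clause boundary (that).
It functions as the direct object of "found", so the gap sits immediately after word 10 ("found").
Base order: The editor announced that John had found the module.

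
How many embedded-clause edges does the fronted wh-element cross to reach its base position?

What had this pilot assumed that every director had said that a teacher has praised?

2

"what" is extracted from the object of "praised".
Boundaries crossed, outermost first: [that], [that] — 2 in total.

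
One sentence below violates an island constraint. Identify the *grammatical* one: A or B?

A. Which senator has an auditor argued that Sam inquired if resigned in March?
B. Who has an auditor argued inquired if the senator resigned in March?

B

In A, the wh-phrase is extracted from inside a wh-island (introduced by "if"), which blocks movement.
In B, the extraction path crosses only that-complement boundaries, which are transparent.
So B is grammatical.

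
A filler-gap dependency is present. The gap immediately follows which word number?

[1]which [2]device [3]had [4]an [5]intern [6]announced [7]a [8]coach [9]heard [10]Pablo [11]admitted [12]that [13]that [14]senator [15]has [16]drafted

The displaced element is "which device" (word 2).
It is linked across 3 clause boundaries (Ø → Ø → that).
It functions as the direct object of "drafted", so the gap sits immediately after word 16 ("drafted").
Base order: An intern had announced a coach heard Pablo admitted that that senator has drafted which device.

16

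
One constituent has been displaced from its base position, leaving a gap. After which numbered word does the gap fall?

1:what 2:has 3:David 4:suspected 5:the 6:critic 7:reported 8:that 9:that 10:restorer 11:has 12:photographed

12

The displaced element is "what" (word 1).
It is linked across 2 clause boundaries (Ø → that).
It functions as the direct object of "photographed", so the gap sits immediately after word 12 ("photographed").
Base order: David has suspected the critic reported that that restorer has photographed what.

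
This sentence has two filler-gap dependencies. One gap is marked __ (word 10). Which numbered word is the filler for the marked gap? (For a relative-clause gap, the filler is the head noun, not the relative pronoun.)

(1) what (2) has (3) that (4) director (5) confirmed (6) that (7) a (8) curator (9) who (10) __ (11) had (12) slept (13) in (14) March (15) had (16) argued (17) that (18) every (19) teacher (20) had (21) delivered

The marked gap is inside the relative clause, the subject of "slept".
Its filler is the head noun "curator" (via "who"), at word 8.
(The other dependency links word 1 to a gap after word 21.)

8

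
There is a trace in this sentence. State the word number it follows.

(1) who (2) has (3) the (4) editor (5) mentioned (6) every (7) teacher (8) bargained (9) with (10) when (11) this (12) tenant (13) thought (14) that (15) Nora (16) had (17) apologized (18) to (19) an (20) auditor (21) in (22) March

The displaced element is "who" (word 1).
It is linked across 1 clause boundary (Ø).
It functions as the object of the preposition "with" of "bargained", so the gap sits immediately after word 9 ("with").
Base order: The editor has mentioned every teacher bargained with who when this tenant thought that Nora had apologized to an auditor in March.

9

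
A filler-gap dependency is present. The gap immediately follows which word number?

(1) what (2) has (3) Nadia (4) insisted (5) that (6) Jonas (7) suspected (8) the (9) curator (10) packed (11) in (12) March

10

The displaced element is "what" (word 1).
It is linked across 2 clause boundaries (that → Ø).
It functions as the direct object of "packed", so the gap sits immediately after word 10 ("packed").
Base order: Nadia has insisted that Jonas suspected the curator packed what in March.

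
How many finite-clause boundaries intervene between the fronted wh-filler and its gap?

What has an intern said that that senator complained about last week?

"what" is extracted from the PP object of "complained".
Boundaries crossed, outermost first: [that] — 1 in total.

1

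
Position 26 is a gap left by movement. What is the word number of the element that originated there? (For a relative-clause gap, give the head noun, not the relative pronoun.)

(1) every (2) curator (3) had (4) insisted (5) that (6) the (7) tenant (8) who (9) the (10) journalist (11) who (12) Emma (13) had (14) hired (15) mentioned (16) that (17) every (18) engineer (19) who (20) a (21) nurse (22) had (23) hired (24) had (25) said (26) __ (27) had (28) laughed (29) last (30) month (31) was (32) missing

7

The gap at 26 is the subject of "laughed", inside a relative clause.
The relative pronoun is "who" (word 8); it is bound by the head noun immediately before it.
Its filler is the head noun "tenant", at word 7.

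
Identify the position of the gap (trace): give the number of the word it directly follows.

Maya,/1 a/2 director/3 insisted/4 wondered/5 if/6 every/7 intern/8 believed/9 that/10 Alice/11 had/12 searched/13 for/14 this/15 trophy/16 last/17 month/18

4

The displaced element is "Maya" (word 1).
It is linked across 1 clause boundary (Ø).
It functions as the subject of "wondered", so the gap sits immediately after word 4 ("insisted").
Base order: A director insisted that Maya wondered if every intern believed that Alice had searched for this trophy last month.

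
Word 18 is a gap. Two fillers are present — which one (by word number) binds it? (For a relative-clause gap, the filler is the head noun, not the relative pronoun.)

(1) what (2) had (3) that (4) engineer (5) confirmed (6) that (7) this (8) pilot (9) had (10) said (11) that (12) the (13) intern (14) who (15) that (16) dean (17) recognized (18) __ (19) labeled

13

The marked gap is inside the relative clause, the direct object of "recognized".
Its filler is the head noun "intern" (via "who"), at word 13.
(The other dependency links word 1 to a gap after word 19.)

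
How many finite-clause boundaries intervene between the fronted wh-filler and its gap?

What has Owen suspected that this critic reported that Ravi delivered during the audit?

2

"what" is extracted from the object of "delivered".
Boundaries crossed, outermost first: [that], [that] — 2 in total.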